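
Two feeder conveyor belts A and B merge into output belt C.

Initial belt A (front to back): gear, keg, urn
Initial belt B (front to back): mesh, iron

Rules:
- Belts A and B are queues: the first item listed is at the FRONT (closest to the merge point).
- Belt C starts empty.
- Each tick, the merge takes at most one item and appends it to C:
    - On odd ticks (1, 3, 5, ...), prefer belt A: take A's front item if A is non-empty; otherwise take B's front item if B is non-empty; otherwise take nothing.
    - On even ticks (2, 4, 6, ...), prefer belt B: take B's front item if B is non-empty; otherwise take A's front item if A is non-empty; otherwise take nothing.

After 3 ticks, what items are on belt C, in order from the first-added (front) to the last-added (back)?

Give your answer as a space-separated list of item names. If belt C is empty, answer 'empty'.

Answer: gear mesh keg

Derivation:
Tick 1: prefer A, take gear from A; A=[keg,urn] B=[mesh,iron] C=[gear]
Tick 2: prefer B, take mesh from B; A=[keg,urn] B=[iron] C=[gear,mesh]
Tick 3: prefer A, take keg from A; A=[urn] B=[iron] C=[gear,mesh,keg]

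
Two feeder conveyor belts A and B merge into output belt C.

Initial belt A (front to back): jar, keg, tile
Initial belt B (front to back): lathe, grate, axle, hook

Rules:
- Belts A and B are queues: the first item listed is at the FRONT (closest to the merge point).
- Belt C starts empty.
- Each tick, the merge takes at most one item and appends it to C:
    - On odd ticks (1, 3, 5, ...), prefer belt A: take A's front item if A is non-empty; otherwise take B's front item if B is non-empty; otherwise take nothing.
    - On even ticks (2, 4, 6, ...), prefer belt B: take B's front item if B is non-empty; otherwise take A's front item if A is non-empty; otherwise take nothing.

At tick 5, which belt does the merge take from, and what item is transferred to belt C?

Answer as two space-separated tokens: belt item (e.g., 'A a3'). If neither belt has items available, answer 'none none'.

Answer: A tile

Derivation:
Tick 1: prefer A, take jar from A; A=[keg,tile] B=[lathe,grate,axle,hook] C=[jar]
Tick 2: prefer B, take lathe from B; A=[keg,tile] B=[grate,axle,hook] C=[jar,lathe]
Tick 3: prefer A, take keg from A; A=[tile] B=[grate,axle,hook] C=[jar,lathe,keg]
Tick 4: prefer B, take grate from B; A=[tile] B=[axle,hook] C=[jar,lathe,keg,grate]
Tick 5: prefer A, take tile from A; A=[-] B=[axle,hook] C=[jar,lathe,keg,grate,tile]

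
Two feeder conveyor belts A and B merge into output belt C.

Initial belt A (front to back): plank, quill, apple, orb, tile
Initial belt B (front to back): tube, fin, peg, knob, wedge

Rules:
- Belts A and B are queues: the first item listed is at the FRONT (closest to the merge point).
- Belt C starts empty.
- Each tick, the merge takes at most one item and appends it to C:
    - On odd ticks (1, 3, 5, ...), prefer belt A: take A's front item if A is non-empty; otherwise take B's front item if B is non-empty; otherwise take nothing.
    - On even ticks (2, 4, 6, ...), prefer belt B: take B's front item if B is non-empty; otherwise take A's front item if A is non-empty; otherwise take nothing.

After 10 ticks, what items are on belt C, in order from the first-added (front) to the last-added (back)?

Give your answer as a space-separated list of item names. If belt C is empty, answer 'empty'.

Tick 1: prefer A, take plank from A; A=[quill,apple,orb,tile] B=[tube,fin,peg,knob,wedge] C=[plank]
Tick 2: prefer B, take tube from B; A=[quill,apple,orb,tile] B=[fin,peg,knob,wedge] C=[plank,tube]
Tick 3: prefer A, take quill from A; A=[apple,orb,tile] B=[fin,peg,knob,wedge] C=[plank,tube,quill]
Tick 4: prefer B, take fin from B; A=[apple,orb,tile] B=[peg,knob,wedge] C=[plank,tube,quill,fin]
Tick 5: prefer A, take apple from A; A=[orb,tile] B=[peg,knob,wedge] C=[plank,tube,quill,fin,apple]
Tick 6: prefer B, take peg from B; A=[orb,tile] B=[knob,wedge] C=[plank,tube,quill,fin,apple,peg]
Tick 7: prefer A, take orb from A; A=[tile] B=[knob,wedge] C=[plank,tube,quill,fin,apple,peg,orb]
Tick 8: prefer B, take knob from B; A=[tile] B=[wedge] C=[plank,tube,quill,fin,apple,peg,orb,knob]
Tick 9: prefer A, take tile from A; A=[-] B=[wedge] C=[plank,tube,quill,fin,apple,peg,orb,knob,tile]
Tick 10: prefer B, take wedge from B; A=[-] B=[-] C=[plank,tube,quill,fin,apple,peg,orb,knob,tile,wedge]

Answer: plank tube quill fin apple peg orb knob tile wedge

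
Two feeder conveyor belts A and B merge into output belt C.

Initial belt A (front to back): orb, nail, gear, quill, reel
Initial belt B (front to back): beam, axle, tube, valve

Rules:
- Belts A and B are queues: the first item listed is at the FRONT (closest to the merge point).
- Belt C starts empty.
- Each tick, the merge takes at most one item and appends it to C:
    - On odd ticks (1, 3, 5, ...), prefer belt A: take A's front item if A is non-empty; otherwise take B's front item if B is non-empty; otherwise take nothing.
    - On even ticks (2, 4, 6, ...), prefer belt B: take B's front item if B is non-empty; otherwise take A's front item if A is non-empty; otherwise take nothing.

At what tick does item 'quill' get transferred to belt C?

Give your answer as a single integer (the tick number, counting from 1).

Tick 1: prefer A, take orb from A; A=[nail,gear,quill,reel] B=[beam,axle,tube,valve] C=[orb]
Tick 2: prefer B, take beam from B; A=[nail,gear,quill,reel] B=[axle,tube,valve] C=[orb,beam]
Tick 3: prefer A, take nail from A; A=[gear,quill,reel] B=[axle,tube,valve] C=[orb,beam,nail]
Tick 4: prefer B, take axle from B; A=[gear,quill,reel] B=[tube,valve] C=[orb,beam,nail,axle]
Tick 5: prefer A, take gear from A; A=[quill,reel] B=[tube,valve] C=[orb,beam,nail,axle,gear]
Tick 6: prefer B, take tube from B; A=[quill,reel] B=[valve] C=[orb,beam,nail,axle,gear,tube]
Tick 7: prefer A, take quill from A; A=[reel] B=[valve] C=[orb,beam,nail,axle,gear,tube,quill]

Answer: 7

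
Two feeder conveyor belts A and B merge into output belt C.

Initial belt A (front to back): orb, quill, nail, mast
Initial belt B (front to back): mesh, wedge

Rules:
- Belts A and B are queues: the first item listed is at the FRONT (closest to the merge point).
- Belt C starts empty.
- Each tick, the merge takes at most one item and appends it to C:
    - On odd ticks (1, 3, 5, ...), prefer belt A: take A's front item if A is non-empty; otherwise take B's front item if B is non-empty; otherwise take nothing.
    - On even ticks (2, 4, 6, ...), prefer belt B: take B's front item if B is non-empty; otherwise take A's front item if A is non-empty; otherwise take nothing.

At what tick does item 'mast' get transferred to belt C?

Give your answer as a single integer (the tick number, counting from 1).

Tick 1: prefer A, take orb from A; A=[quill,nail,mast] B=[mesh,wedge] C=[orb]
Tick 2: prefer B, take mesh from B; A=[quill,nail,mast] B=[wedge] C=[orb,mesh]
Tick 3: prefer A, take quill from A; A=[nail,mast] B=[wedge] C=[orb,mesh,quill]
Tick 4: prefer B, take wedge from B; A=[nail,mast] B=[-] C=[orb,mesh,quill,wedge]
Tick 5: prefer A, take nail from A; A=[mast] B=[-] C=[orb,mesh,quill,wedge,nail]
Tick 6: prefer B, take mast from A; A=[-] B=[-] C=[orb,mesh,quill,wedge,nail,mast]

Answer: 6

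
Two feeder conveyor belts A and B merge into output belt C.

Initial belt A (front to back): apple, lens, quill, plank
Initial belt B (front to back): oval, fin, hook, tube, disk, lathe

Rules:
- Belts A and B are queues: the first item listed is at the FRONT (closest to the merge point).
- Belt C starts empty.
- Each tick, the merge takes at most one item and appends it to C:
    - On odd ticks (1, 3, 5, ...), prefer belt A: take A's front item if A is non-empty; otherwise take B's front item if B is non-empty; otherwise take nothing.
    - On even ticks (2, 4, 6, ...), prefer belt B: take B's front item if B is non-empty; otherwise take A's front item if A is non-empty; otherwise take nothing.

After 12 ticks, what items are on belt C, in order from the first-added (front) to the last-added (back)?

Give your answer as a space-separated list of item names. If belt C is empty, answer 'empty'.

Tick 1: prefer A, take apple from A; A=[lens,quill,plank] B=[oval,fin,hook,tube,disk,lathe] C=[apple]
Tick 2: prefer B, take oval from B; A=[lens,quill,plank] B=[fin,hook,tube,disk,lathe] C=[apple,oval]
Tick 3: prefer A, take lens from A; A=[quill,plank] B=[fin,hook,tube,disk,lathe] C=[apple,oval,lens]
Tick 4: prefer B, take fin from B; A=[quill,plank] B=[hook,tube,disk,lathe] C=[apple,oval,lens,fin]
Tick 5: prefer A, take quill from A; A=[plank] B=[hook,tube,disk,lathe] C=[apple,oval,lens,fin,quill]
Tick 6: prefer B, take hook from B; A=[plank] B=[tube,disk,lathe] C=[apple,oval,lens,fin,quill,hook]
Tick 7: prefer A, take plank from A; A=[-] B=[tube,disk,lathe] C=[apple,oval,lens,fin,quill,hook,plank]
Tick 8: prefer B, take tube from B; A=[-] B=[disk,lathe] C=[apple,oval,lens,fin,quill,hook,plank,tube]
Tick 9: prefer A, take disk from B; A=[-] B=[lathe] C=[apple,oval,lens,fin,quill,hook,plank,tube,disk]
Tick 10: prefer B, take lathe from B; A=[-] B=[-] C=[apple,oval,lens,fin,quill,hook,plank,tube,disk,lathe]
Tick 11: prefer A, both empty, nothing taken; A=[-] B=[-] C=[apple,oval,lens,fin,quill,hook,plank,tube,disk,lathe]
Tick 12: prefer B, both empty, nothing taken; A=[-] B=[-] C=[apple,oval,lens,fin,quill,hook,plank,tube,disk,lathe]

Answer: apple oval lens fin quill hook plank tube disk lathe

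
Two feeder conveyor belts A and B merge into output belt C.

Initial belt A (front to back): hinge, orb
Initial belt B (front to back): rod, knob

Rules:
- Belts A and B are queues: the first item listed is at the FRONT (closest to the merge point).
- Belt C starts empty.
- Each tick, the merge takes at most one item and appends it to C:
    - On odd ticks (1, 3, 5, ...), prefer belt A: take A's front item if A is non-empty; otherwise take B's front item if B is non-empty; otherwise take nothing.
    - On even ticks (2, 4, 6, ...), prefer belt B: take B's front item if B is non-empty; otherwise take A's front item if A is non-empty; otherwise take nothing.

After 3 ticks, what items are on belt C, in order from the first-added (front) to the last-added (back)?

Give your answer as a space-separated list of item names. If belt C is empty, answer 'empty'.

Tick 1: prefer A, take hinge from A; A=[orb] B=[rod,knob] C=[hinge]
Tick 2: prefer B, take rod from B; A=[orb] B=[knob] C=[hinge,rod]
Tick 3: prefer A, take orb from A; A=[-] B=[knob] C=[hinge,rod,orb]

Answer: hinge rod orb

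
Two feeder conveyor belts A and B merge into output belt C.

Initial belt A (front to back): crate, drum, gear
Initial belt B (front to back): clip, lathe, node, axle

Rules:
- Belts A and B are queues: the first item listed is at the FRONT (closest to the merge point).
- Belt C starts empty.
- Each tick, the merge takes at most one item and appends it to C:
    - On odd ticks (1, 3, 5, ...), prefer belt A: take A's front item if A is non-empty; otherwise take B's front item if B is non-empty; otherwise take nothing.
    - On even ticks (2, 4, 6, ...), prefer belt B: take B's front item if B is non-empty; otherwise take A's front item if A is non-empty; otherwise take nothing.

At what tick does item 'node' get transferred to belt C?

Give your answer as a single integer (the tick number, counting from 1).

Answer: 6

Derivation:
Tick 1: prefer A, take crate from A; A=[drum,gear] B=[clip,lathe,node,axle] C=[crate]
Tick 2: prefer B, take clip from B; A=[drum,gear] B=[lathe,node,axle] C=[crate,clip]
Tick 3: prefer A, take drum from A; A=[gear] B=[lathe,node,axle] C=[crate,clip,drum]
Tick 4: prefer B, take lathe from B; A=[gear] B=[node,axle] C=[crate,clip,drum,lathe]
Tick 5: prefer A, take gear from A; A=[-] B=[node,axle] C=[crate,clip,drum,lathe,gear]
Tick 6: prefer B, take node from B; A=[-] B=[axle] C=[crate,clip,drum,lathe,gear,node]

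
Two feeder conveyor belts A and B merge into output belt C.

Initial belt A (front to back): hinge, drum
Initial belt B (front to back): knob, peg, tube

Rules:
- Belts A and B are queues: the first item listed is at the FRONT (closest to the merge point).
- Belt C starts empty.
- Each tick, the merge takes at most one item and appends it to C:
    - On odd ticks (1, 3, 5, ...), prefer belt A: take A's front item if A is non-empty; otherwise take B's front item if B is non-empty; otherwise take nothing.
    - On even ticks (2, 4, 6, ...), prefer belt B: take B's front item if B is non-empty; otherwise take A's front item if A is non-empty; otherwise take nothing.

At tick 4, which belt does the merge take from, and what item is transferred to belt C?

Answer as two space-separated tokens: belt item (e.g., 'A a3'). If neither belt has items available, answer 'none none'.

Answer: B peg

Derivation:
Tick 1: prefer A, take hinge from A; A=[drum] B=[knob,peg,tube] C=[hinge]
Tick 2: prefer B, take knob from B; A=[drum] B=[peg,tube] C=[hinge,knob]
Tick 3: prefer A, take drum from A; A=[-] B=[peg,tube] C=[hinge,knob,drum]
Tick 4: prefer B, take peg from B; A=[-] B=[tube] C=[hinge,knob,drum,peg]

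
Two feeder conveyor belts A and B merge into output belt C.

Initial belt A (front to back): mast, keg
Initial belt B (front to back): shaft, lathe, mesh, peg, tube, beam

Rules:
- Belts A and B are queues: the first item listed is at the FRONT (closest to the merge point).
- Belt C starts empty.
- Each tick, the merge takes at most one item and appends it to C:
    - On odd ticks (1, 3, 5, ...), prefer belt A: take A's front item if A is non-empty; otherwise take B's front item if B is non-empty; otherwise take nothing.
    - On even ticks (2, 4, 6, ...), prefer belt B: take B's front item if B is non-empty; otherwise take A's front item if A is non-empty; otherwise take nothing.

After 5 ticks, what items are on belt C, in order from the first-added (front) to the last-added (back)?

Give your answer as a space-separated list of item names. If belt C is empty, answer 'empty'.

Answer: mast shaft keg lathe mesh

Derivation:
Tick 1: prefer A, take mast from A; A=[keg] B=[shaft,lathe,mesh,peg,tube,beam] C=[mast]
Tick 2: prefer B, take shaft from B; A=[keg] B=[lathe,mesh,peg,tube,beam] C=[mast,shaft]
Tick 3: prefer A, take keg from A; A=[-] B=[lathe,mesh,peg,tube,beam] C=[mast,shaft,keg]
Tick 4: prefer B, take lathe from B; A=[-] B=[mesh,peg,tube,beam] C=[mast,shaft,keg,lathe]
Tick 5: prefer A, take mesh from B; A=[-] B=[peg,tube,beam] C=[mast,shaft,keg,lathe,mesh]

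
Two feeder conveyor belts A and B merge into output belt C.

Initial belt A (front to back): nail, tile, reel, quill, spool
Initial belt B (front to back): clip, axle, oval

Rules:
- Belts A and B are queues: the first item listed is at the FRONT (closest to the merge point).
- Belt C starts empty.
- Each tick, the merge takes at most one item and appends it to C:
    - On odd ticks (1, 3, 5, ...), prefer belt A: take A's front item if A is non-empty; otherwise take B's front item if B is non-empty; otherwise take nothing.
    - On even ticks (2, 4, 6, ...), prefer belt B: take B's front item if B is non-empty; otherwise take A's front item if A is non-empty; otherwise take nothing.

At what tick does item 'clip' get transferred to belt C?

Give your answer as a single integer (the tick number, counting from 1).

Answer: 2

Derivation:
Tick 1: prefer A, take nail from A; A=[tile,reel,quill,spool] B=[clip,axle,oval] C=[nail]
Tick 2: prefer B, take clip from B; A=[tile,reel,quill,spool] B=[axle,oval] C=[nail,clip]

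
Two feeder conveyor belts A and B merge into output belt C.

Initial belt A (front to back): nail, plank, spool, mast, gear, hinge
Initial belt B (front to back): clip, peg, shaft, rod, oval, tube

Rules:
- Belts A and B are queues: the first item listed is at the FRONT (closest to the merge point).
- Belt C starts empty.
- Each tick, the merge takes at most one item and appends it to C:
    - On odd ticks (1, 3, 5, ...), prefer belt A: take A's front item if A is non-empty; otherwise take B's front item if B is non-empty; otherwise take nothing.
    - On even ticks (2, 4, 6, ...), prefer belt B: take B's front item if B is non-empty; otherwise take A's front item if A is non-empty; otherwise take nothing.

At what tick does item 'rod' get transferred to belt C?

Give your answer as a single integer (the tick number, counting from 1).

Answer: 8

Derivation:
Tick 1: prefer A, take nail from A; A=[plank,spool,mast,gear,hinge] B=[clip,peg,shaft,rod,oval,tube] C=[nail]
Tick 2: prefer B, take clip from B; A=[plank,spool,mast,gear,hinge] B=[peg,shaft,rod,oval,tube] C=[nail,clip]
Tick 3: prefer A, take plank from A; A=[spool,mast,gear,hinge] B=[peg,shaft,rod,oval,tube] C=[nail,clip,plank]
Tick 4: prefer B, take peg from B; A=[spool,mast,gear,hinge] B=[shaft,rod,oval,tube] C=[nail,clip,plank,peg]
Tick 5: prefer A, take spool from A; A=[mast,gear,hinge] B=[shaft,rod,oval,tube] C=[nail,clip,plank,peg,spool]
Tick 6: prefer B, take shaft from B; A=[mast,gear,hinge] B=[rod,oval,tube] C=[nail,clip,plank,peg,spool,shaft]
Tick 7: prefer A, take mast from A; A=[gear,hinge] B=[rod,oval,tube] C=[nail,clip,plank,peg,spool,shaft,mast]
Tick 8: prefer B, take rod from B; A=[gear,hinge] B=[oval,tube] C=[nail,clip,plank,peg,spool,shaft,mast,rod]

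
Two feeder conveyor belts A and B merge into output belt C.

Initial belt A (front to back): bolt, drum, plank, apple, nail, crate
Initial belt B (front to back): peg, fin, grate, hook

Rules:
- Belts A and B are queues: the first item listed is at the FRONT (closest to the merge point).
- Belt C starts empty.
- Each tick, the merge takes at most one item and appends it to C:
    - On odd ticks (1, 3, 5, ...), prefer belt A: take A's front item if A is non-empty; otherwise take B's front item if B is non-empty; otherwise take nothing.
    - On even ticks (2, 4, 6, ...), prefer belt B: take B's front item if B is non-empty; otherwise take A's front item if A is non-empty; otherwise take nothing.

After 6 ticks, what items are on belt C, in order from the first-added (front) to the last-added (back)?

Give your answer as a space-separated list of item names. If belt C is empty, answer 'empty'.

Tick 1: prefer A, take bolt from A; A=[drum,plank,apple,nail,crate] B=[peg,fin,grate,hook] C=[bolt]
Tick 2: prefer B, take peg from B; A=[drum,plank,apple,nail,crate] B=[fin,grate,hook] C=[bolt,peg]
Tick 3: prefer A, take drum from A; A=[plank,apple,nail,crate] B=[fin,grate,hook] C=[bolt,peg,drum]
Tick 4: prefer B, take fin from B; A=[plank,apple,nail,crate] B=[grate,hook] C=[bolt,peg,drum,fin]
Tick 5: prefer A, take plank from A; A=[apple,nail,crate] B=[grate,hook] C=[bolt,peg,drum,fin,plank]
Tick 6: prefer B, take grate from B; A=[apple,nail,crate] B=[hook] C=[bolt,peg,drum,fin,plank,grate]

Answer: bolt peg drum fin plank grate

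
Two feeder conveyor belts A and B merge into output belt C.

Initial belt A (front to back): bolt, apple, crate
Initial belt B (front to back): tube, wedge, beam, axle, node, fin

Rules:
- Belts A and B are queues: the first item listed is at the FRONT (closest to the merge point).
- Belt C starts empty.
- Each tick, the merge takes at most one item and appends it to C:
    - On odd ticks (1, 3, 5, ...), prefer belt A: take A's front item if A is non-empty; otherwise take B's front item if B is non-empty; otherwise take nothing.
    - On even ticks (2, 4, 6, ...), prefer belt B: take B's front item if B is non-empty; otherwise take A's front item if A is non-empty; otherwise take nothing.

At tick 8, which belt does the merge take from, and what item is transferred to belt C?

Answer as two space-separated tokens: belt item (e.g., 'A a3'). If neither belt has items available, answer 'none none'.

Tick 1: prefer A, take bolt from A; A=[apple,crate] B=[tube,wedge,beam,axle,node,fin] C=[bolt]
Tick 2: prefer B, take tube from B; A=[apple,crate] B=[wedge,beam,axle,node,fin] C=[bolt,tube]
Tick 3: prefer A, take apple from A; A=[crate] B=[wedge,beam,axle,node,fin] C=[bolt,tube,apple]
Tick 4: prefer B, take wedge from B; A=[crate] B=[beam,axle,node,fin] C=[bolt,tube,apple,wedge]
Tick 5: prefer A, take crate from A; A=[-] B=[beam,axle,node,fin] C=[bolt,tube,apple,wedge,crate]
Tick 6: prefer B, take beam from B; A=[-] B=[axle,node,fin] C=[bolt,tube,apple,wedge,crate,beam]
Tick 7: prefer A, take axle from B; A=[-] B=[node,fin] C=[bolt,tube,apple,wedge,crate,beam,axle]
Tick 8: prefer B, take node from B; A=[-] B=[fin] C=[bolt,tube,apple,wedge,crate,beam,axle,node]

Answer: B node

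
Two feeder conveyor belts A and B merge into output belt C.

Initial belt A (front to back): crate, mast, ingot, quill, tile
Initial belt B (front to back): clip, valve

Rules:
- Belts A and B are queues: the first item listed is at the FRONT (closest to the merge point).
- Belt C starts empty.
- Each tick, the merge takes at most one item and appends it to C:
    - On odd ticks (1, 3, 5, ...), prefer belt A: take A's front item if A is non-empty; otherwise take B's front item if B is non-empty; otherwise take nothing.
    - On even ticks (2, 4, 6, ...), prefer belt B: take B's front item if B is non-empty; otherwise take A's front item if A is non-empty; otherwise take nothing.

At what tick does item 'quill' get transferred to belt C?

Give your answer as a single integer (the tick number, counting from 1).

Answer: 6

Derivation:
Tick 1: prefer A, take crate from A; A=[mast,ingot,quill,tile] B=[clip,valve] C=[crate]
Tick 2: prefer B, take clip from B; A=[mast,ingot,quill,tile] B=[valve] C=[crate,clip]
Tick 3: prefer A, take mast from A; A=[ingot,quill,tile] B=[valve] C=[crate,clip,mast]
Tick 4: prefer B, take valve from B; A=[ingot,quill,tile] B=[-] C=[crate,clip,mast,valve]
Tick 5: prefer A, take ingot from A; A=[quill,tile] B=[-] C=[crate,clip,mast,valve,ingot]
Tick 6: prefer B, take quill from A; A=[tile] B=[-] C=[crate,clip,mast,valve,ingot,quill]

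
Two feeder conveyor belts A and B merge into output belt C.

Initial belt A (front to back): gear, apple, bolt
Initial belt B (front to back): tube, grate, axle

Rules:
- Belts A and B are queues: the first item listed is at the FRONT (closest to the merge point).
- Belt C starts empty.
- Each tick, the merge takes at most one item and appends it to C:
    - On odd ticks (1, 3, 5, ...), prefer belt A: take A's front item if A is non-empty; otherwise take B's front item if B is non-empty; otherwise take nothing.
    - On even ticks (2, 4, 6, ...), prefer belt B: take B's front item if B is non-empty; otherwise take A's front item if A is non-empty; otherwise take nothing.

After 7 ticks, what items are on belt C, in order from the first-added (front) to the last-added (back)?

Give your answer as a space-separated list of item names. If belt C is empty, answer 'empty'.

Tick 1: prefer A, take gear from A; A=[apple,bolt] B=[tube,grate,axle] C=[gear]
Tick 2: prefer B, take tube from B; A=[apple,bolt] B=[grate,axle] C=[gear,tube]
Tick 3: prefer A, take apple from A; A=[bolt] B=[grate,axle] C=[gear,tube,apple]
Tick 4: prefer B, take grate from B; A=[bolt] B=[axle] C=[gear,tube,apple,grate]
Tick 5: prefer A, take bolt from A; A=[-] B=[axle] C=[gear,tube,apple,grate,bolt]
Tick 6: prefer B, take axle from B; A=[-] B=[-] C=[gear,tube,apple,grate,bolt,axle]
Tick 7: prefer A, both empty, nothing taken; A=[-] B=[-] C=[gear,tube,apple,grate,bolt,axle]

Answer: gear tube apple grate bolt axle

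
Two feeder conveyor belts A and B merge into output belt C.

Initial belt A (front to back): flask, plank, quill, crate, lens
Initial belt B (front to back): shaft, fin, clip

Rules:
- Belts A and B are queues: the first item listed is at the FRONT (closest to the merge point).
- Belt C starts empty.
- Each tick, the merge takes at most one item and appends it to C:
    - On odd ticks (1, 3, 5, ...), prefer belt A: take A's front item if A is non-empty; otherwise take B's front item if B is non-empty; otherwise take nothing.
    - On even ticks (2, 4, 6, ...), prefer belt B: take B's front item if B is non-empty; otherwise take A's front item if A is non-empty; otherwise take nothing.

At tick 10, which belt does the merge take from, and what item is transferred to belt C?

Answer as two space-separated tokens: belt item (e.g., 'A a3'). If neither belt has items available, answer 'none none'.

Tick 1: prefer A, take flask from A; A=[plank,quill,crate,lens] B=[shaft,fin,clip] C=[flask]
Tick 2: prefer B, take shaft from B; A=[plank,quill,crate,lens] B=[fin,clip] C=[flask,shaft]
Tick 3: prefer A, take plank from A; A=[quill,crate,lens] B=[fin,clip] C=[flask,shaft,plank]
Tick 4: prefer B, take fin from B; A=[quill,crate,lens] B=[clip] C=[flask,shaft,plank,fin]
Tick 5: prefer A, take quill from A; A=[crate,lens] B=[clip] C=[flask,shaft,plank,fin,quill]
Tick 6: prefer B, take clip from B; A=[crate,lens] B=[-] C=[flask,shaft,plank,fin,quill,clip]
Tick 7: prefer A, take crate from A; A=[lens] B=[-] C=[flask,shaft,plank,fin,quill,clip,crate]
Tick 8: prefer B, take lens from A; A=[-] B=[-] C=[flask,shaft,plank,fin,quill,clip,crate,lens]
Tick 9: prefer A, both empty, nothing taken; A=[-] B=[-] C=[flask,shaft,plank,fin,quill,clip,crate,lens]
Tick 10: prefer B, both empty, nothing taken; A=[-] B=[-] C=[flask,shaft,plank,fin,quill,clip,crate,lens]

Answer: none none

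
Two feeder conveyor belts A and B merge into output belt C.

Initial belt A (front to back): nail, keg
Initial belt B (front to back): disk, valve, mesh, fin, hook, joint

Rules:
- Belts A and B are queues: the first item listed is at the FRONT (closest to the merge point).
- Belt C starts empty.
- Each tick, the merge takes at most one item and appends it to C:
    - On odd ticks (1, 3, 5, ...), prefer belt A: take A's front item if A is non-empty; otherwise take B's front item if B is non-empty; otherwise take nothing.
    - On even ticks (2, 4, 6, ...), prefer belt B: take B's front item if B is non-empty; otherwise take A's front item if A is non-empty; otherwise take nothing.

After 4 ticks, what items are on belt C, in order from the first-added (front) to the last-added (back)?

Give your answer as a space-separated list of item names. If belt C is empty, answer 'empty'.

Tick 1: prefer A, take nail from A; A=[keg] B=[disk,valve,mesh,fin,hook,joint] C=[nail]
Tick 2: prefer B, take disk from B; A=[keg] B=[valve,mesh,fin,hook,joint] C=[nail,disk]
Tick 3: prefer A, take keg from A; A=[-] B=[valve,mesh,fin,hook,joint] C=[nail,disk,keg]
Tick 4: prefer B, take valve from B; A=[-] B=[mesh,fin,hook,joint] C=[nail,disk,keg,valve]

Answer: nail disk keg valve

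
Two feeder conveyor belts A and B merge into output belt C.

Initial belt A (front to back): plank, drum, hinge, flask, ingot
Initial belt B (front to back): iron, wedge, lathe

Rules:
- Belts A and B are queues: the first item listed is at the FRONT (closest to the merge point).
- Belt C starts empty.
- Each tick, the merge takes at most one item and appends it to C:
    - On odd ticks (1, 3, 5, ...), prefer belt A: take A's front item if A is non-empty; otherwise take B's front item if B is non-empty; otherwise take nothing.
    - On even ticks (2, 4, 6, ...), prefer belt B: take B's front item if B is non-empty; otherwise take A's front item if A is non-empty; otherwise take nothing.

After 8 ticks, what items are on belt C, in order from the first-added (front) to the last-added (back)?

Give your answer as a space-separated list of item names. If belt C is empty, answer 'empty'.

Tick 1: prefer A, take plank from A; A=[drum,hinge,flask,ingot] B=[iron,wedge,lathe] C=[plank]
Tick 2: prefer B, take iron from B; A=[drum,hinge,flask,ingot] B=[wedge,lathe] C=[plank,iron]
Tick 3: prefer A, take drum from A; A=[hinge,flask,ingot] B=[wedge,lathe] C=[plank,iron,drum]
Tick 4: prefer B, take wedge from B; A=[hinge,flask,ingot] B=[lathe] C=[plank,iron,drum,wedge]
Tick 5: prefer A, take hinge from A; A=[flask,ingot] B=[lathe] C=[plank,iron,drum,wedge,hinge]
Tick 6: prefer B, take lathe from B; A=[flask,ingot] B=[-] C=[plank,iron,drum,wedge,hinge,lathe]
Tick 7: prefer A, take flask from A; A=[ingot] B=[-] C=[plank,iron,drum,wedge,hinge,lathe,flask]
Tick 8: prefer B, take ingot from A; A=[-] B=[-] C=[plank,iron,drum,wedge,hinge,lathe,flask,ingot]

Answer: plank iron drum wedge hinge lathe flask ingot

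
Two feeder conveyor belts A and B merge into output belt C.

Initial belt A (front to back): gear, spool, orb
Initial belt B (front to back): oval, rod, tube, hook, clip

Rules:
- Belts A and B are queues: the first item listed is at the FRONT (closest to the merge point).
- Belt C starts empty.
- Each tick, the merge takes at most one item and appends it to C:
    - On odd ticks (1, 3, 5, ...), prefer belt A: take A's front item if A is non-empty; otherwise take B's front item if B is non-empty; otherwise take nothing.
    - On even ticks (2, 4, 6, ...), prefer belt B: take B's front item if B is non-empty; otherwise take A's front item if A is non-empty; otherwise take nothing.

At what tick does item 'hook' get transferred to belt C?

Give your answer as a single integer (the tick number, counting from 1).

Answer: 7

Derivation:
Tick 1: prefer A, take gear from A; A=[spool,orb] B=[oval,rod,tube,hook,clip] C=[gear]
Tick 2: prefer B, take oval from B; A=[spool,orb] B=[rod,tube,hook,clip] C=[gear,oval]
Tick 3: prefer A, take spool from A; A=[orb] B=[rod,tube,hook,clip] C=[gear,oval,spool]
Tick 4: prefer B, take rod from B; A=[orb] B=[tube,hook,clip] C=[gear,oval,spool,rod]
Tick 5: prefer A, take orb from A; A=[-] B=[tube,hook,clip] C=[gear,oval,spool,rod,orb]
Tick 6: prefer B, take tube from B; A=[-] B=[hook,clip] C=[gear,oval,spool,rod,orb,tube]
Tick 7: prefer A, take hook from B; A=[-] B=[clip] C=[gear,oval,spool,rod,orb,tube,hook]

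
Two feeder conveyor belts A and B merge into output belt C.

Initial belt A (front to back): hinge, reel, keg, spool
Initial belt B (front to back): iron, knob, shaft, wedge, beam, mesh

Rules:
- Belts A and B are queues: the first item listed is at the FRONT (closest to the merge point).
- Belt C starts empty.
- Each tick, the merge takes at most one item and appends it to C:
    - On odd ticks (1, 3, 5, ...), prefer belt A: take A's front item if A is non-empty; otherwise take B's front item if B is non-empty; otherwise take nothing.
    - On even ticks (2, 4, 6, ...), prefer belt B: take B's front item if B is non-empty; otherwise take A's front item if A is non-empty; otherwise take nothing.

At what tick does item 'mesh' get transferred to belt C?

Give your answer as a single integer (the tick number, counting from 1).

Tick 1: prefer A, take hinge from A; A=[reel,keg,spool] B=[iron,knob,shaft,wedge,beam,mesh] C=[hinge]
Tick 2: prefer B, take iron from B; A=[reel,keg,spool] B=[knob,shaft,wedge,beam,mesh] C=[hinge,iron]
Tick 3: prefer A, take reel from A; A=[keg,spool] B=[knob,shaft,wedge,beam,mesh] C=[hinge,iron,reel]
Tick 4: prefer B, take knob from B; A=[keg,spool] B=[shaft,wedge,beam,mesh] C=[hinge,iron,reel,knob]
Tick 5: prefer A, take keg from A; A=[spool] B=[shaft,wedge,beam,mesh] C=[hinge,iron,reel,knob,keg]
Tick 6: prefer B, take shaft from B; A=[spool] B=[wedge,beam,mesh] C=[hinge,iron,reel,knob,keg,shaft]
Tick 7: prefer A, take spool from A; A=[-] B=[wedge,beam,mesh] C=[hinge,iron,reel,knob,keg,shaft,spool]
Tick 8: prefer B, take wedge from B; A=[-] B=[beam,mesh] C=[hinge,iron,reel,knob,keg,shaft,spool,wedge]
Tick 9: prefer A, take beam from B; A=[-] B=[mesh] C=[hinge,iron,reel,knob,keg,shaft,spool,wedge,beam]
Tick 10: prefer B, take mesh from B; A=[-] B=[-] C=[hinge,iron,reel,knob,keg,shaft,spool,wedge,beam,mesh]

Answer: 10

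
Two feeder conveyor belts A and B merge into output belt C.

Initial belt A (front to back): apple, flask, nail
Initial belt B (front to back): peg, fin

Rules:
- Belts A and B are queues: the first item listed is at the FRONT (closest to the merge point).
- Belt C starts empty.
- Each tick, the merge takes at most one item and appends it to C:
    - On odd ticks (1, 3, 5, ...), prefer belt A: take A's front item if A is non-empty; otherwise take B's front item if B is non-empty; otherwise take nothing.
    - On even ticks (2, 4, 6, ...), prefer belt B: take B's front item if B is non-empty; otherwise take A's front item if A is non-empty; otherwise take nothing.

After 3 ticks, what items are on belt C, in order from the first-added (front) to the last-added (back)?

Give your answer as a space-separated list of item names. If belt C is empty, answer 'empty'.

Answer: apple peg flask

Derivation:
Tick 1: prefer A, take apple from A; A=[flask,nail] B=[peg,fin] C=[apple]
Tick 2: prefer B, take peg from B; A=[flask,nail] B=[fin] C=[apple,peg]
Tick 3: prefer A, take flask from A; A=[nail] B=[fin] C=[apple,peg,flask]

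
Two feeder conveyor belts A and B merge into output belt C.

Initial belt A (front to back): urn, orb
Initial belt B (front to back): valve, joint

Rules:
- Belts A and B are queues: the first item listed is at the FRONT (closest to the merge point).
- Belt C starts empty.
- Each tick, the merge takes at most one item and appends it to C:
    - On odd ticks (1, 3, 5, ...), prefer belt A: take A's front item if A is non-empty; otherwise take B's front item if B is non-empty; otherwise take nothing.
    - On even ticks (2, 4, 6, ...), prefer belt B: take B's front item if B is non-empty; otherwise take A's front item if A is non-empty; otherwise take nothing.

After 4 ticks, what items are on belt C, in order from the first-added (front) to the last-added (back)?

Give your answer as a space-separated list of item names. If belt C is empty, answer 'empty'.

Tick 1: prefer A, take urn from A; A=[orb] B=[valve,joint] C=[urn]
Tick 2: prefer B, take valve from B; A=[orb] B=[joint] C=[urn,valve]
Tick 3: prefer A, take orb from A; A=[-] B=[joint] C=[urn,valve,orb]
Tick 4: prefer B, take joint from B; A=[-] B=[-] C=[urn,valve,orb,joint]

Answer: urn valve orb joint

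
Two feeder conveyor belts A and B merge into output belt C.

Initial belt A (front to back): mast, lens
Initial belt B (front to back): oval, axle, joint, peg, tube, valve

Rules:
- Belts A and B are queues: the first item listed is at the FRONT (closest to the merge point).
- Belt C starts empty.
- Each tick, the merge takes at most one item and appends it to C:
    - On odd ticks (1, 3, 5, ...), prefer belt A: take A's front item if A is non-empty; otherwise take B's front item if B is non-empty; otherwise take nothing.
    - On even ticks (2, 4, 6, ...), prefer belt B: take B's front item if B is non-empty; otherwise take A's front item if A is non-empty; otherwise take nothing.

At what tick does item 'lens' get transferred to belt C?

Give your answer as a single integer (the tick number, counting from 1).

Answer: 3

Derivation:
Tick 1: prefer A, take mast from A; A=[lens] B=[oval,axle,joint,peg,tube,valve] C=[mast]
Tick 2: prefer B, take oval from B; A=[lens] B=[axle,joint,peg,tube,valve] C=[mast,oval]
Tick 3: prefer A, take lens from A; A=[-] B=[axle,joint,peg,tube,valve] C=[mast,oval,lens]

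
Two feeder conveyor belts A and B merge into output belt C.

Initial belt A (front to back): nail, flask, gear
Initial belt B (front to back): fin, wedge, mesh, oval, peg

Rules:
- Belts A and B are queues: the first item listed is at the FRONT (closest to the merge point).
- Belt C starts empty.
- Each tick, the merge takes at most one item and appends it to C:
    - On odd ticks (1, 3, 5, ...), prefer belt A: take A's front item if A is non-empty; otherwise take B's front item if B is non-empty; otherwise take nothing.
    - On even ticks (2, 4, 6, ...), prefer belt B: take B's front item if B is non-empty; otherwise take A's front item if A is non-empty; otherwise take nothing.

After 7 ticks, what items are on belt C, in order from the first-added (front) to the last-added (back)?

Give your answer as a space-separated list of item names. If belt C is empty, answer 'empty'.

Tick 1: prefer A, take nail from A; A=[flask,gear] B=[fin,wedge,mesh,oval,peg] C=[nail]
Tick 2: prefer B, take fin from B; A=[flask,gear] B=[wedge,mesh,oval,peg] C=[nail,fin]
Tick 3: prefer A, take flask from A; A=[gear] B=[wedge,mesh,oval,peg] C=[nail,fin,flask]
Tick 4: prefer B, take wedge from B; A=[gear] B=[mesh,oval,peg] C=[nail,fin,flask,wedge]
Tick 5: prefer A, take gear from A; A=[-] B=[mesh,oval,peg] C=[nail,fin,flask,wedge,gear]
Tick 6: prefer B, take mesh from B; A=[-] B=[oval,peg] C=[nail,fin,flask,wedge,gear,mesh]
Tick 7: prefer A, take oval from B; A=[-] B=[peg] C=[nail,fin,flask,wedge,gear,mesh,oval]

Answer: nail fin flask wedge gear mesh oval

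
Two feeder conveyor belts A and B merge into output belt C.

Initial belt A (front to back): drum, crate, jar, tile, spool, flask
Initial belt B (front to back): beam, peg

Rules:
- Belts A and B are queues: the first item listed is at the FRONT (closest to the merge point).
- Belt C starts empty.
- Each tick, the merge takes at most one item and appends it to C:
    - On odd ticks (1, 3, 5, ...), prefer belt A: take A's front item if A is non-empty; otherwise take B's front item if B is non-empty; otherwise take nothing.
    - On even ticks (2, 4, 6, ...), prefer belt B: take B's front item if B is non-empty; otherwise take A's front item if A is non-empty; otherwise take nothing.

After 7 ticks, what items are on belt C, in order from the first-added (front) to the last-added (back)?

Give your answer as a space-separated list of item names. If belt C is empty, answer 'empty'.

Answer: drum beam crate peg jar tile spool

Derivation:
Tick 1: prefer A, take drum from A; A=[crate,jar,tile,spool,flask] B=[beam,peg] C=[drum]
Tick 2: prefer B, take beam from B; A=[crate,jar,tile,spool,flask] B=[peg] C=[drum,beam]
Tick 3: prefer A, take crate from A; A=[jar,tile,spool,flask] B=[peg] C=[drum,beam,crate]
Tick 4: prefer B, take peg from B; A=[jar,tile,spool,flask] B=[-] C=[drum,beam,crate,peg]
Tick 5: prefer A, take jar from A; A=[tile,spool,flask] B=[-] C=[drum,beam,crate,peg,jar]
Tick 6: prefer B, take tile from A; A=[spool,flask] B=[-] C=[drum,beam,crate,peg,jar,tile]
Tick 7: prefer A, take spool from A; A=[flask] B=[-] C=[drum,beam,crate,peg,jar,tile,spool]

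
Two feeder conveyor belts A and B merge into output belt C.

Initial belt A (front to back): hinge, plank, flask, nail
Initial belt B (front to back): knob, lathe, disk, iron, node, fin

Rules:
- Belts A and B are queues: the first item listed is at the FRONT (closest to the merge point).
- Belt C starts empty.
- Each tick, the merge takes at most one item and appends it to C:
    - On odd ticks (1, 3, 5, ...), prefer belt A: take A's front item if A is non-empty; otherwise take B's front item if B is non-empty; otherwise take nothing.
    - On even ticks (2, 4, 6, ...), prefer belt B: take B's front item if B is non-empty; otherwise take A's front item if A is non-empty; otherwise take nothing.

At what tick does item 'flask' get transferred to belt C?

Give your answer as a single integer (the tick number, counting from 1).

Tick 1: prefer A, take hinge from A; A=[plank,flask,nail] B=[knob,lathe,disk,iron,node,fin] C=[hinge]
Tick 2: prefer B, take knob from B; A=[plank,flask,nail] B=[lathe,disk,iron,node,fin] C=[hinge,knob]
Tick 3: prefer A, take plank from A; A=[flask,nail] B=[lathe,disk,iron,node,fin] C=[hinge,knob,plank]
Tick 4: prefer B, take lathe from B; A=[flask,nail] B=[disk,iron,node,fin] C=[hinge,knob,plank,lathe]
Tick 5: prefer A, take flask from A; A=[nail] B=[disk,iron,node,fin] C=[hinge,knob,plank,lathe,flask]

Answer: 5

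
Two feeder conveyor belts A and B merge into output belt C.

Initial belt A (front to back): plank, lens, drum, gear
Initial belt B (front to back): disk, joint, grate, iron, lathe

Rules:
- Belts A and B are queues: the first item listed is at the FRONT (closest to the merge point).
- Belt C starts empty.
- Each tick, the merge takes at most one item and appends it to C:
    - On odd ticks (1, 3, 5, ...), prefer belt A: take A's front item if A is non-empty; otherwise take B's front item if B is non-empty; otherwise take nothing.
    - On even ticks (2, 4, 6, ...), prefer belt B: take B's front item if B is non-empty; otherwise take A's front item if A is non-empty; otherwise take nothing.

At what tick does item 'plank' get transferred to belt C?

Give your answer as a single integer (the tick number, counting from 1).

Tick 1: prefer A, take plank from A; A=[lens,drum,gear] B=[disk,joint,grate,iron,lathe] C=[plank]

Answer: 1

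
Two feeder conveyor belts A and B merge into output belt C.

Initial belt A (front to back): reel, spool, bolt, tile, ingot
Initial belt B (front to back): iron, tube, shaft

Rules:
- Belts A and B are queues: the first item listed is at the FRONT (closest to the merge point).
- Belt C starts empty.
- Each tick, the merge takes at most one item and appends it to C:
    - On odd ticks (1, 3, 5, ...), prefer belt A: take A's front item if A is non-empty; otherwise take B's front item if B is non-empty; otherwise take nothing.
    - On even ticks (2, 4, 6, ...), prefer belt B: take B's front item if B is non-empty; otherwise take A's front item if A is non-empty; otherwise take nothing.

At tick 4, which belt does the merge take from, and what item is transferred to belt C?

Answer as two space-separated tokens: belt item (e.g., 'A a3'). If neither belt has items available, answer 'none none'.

Answer: B tube

Derivation:
Tick 1: prefer A, take reel from A; A=[spool,bolt,tile,ingot] B=[iron,tube,shaft] C=[reel]
Tick 2: prefer B, take iron from B; A=[spool,bolt,tile,ingot] B=[tube,shaft] C=[reel,iron]
Tick 3: prefer A, take spool from A; A=[bolt,tile,ingot] B=[tube,shaft] C=[reel,iron,spool]
Tick 4: prefer B, take tube from B; A=[bolt,tile,ingot] B=[shaft] C=[reel,iron,spool,tube]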